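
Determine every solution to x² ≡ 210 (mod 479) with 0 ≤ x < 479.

Since 479 ≡ 3 (mod 4), a square root of 210 is 210^((479+1)/4) = 210^120 mod 479.
Repeated squaring: 210^2≡32, 210^4≡66, 210^8≡45, 210^16≡109, 210^32≡385, 210^64≡214 (mod 479).
210^120 = 210^(64+32+16+8) ≡ 230 (mod 479).
Check: 230² = 52900 ≡ 210 (mod 479). The two roots are 230 and 249.

230, 249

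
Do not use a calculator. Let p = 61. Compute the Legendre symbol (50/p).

-1

Pull out 2: since 61 ≡ 5 (mod 8), (2/61) = -1.
Reciprocity: 25 ≡ 1 and 61 ≡ 1 (mod 4), so (25/61) = +(61/25).
Reduce top mod 25: now compute (11/25).
Reciprocity: 11 ≡ 3 and 25 ≡ 1 (mod 4), so (11/25) = +(25/11).
Reduce top mod 11: now compute (3/11).
Reciprocity: 3 ≡ 3 and 11 ≡ 3 (mod 4), so (3/11) = −(11/3).
Reduce top mod 3: now compute (2/3).
Pull out 2: since 3 ≡ 3 (mod 8), (2/3) = -1.
Reached (1/3) = 1. Collecting the sign flips along the way, the symbol is -1.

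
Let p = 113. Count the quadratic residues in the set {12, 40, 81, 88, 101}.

(12/113) = -1 → non-residue.
(40/113) = -1 → non-residue.
(81/113) = +1 → QR.
(88/113) = +1 → QR.
(101/113) = -1 → non-residue.
Total quadratic residues among the 5: 2.

2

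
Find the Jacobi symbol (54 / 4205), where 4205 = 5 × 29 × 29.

1

Pull out 2: since 4205 ≡ 5 (mod 8), (2/4205) = -1.
Reciprocity: 27 ≡ 3 and 4205 ≡ 1 (mod 4), so (27/4205) = +(4205/27).
Reduce top mod 27: now compute (20/27).
Pull out 2^2: since 27 ≡ 3 (mod 8), (2/27) = -1, so (2/27)^2 = +1.
Reciprocity: 5 ≡ 1 and 27 ≡ 3 (mod 4), so (5/27) = +(27/5).
Reduce top mod 5: now compute (2/5).
Pull out 2: since 5 ≡ 5 (mod 8), (2/5) = -1.
Reached (1/5) = 1. Collecting the sign flips along the way, the symbol is +1.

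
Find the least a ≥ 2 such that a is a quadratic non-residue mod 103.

(2/103) = +1, so 2 is a residue.
(3/103) = −1, so 3 is the smallest positive non-residue mod 103.

3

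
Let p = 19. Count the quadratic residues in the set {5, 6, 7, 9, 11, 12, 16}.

6

(5/19) = +1 → QR.
(6/19) = +1 → QR.
(7/19) = +1 → QR.
(9/19) = +1 → QR.
(11/19) = +1 → QR.
(12/19) = -1 → non-residue.
(16/19) = +1 → QR.
Total quadratic residues among the 7: 6.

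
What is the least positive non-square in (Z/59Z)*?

(2/59) = −1, so 2 is the smallest positive non-residue mod 59.

2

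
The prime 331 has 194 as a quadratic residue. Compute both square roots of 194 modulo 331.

43, 288

Since 331 ≡ 3 (mod 4), a square root of 194 is 194^((331+1)/4) = 194^83 mod 331.
Repeated squaring: 194^2≡233, 194^4≡5, 194^8≡25, 194^16≡294, 194^32≡45, 194^64≡39 (mod 331).
194^83 = 194^(64+16+2+1) ≡ 43 (mod 331).
Check: 43² = 1849 ≡ 194 (mod 331). The two roots are 43 and 288.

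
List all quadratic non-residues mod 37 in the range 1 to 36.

Square k = 1,…,18 (k and 37−k give the same square):
1²=1, 2²=4, 3²=9, 4²=16, 5²=25, 6²=36, 7²≡12, 8²≡27, 9²≡7, 10²≡26, 11²≡10, 12²≡33, 13²≡21, 14²≡11, 15²≡3, 16²≡34, 17²≡30, 18²≡28 (mod 37).
The residues are {1, 3, 4, 7, 9, 10, 11, 12, 16, 21, 25, 26, 27, 28, 30, 33, 34, 36}; the non-residues are the remaining 18 nonzero classes.

2,5,6,8,13,14,15,17,18,19,20,22,23,24,29,31,32,35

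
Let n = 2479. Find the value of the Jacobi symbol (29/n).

Reciprocity: 29 ≡ 1 and 2479 ≡ 3 (mod 4), so (29/2479) = +(2479/29).
Reduce top mod 29: now compute (14/29).
Pull out 2: since 29 ≡ 5 (mod 8), (2/29) = -1.
Reciprocity: 7 ≡ 3 and 29 ≡ 1 (mod 4), so (7/29) = +(29/7).
Reduce top mod 7: now compute (1/7).
Reached (1/7) = 1. Collecting the sign flips along the way, the symbol is -1.

-1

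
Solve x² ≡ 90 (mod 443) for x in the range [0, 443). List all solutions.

Since 443 ≡ 3 (mod 4), a square root of 90 is 90^((443+1)/4) = 90^111 mod 443.
Repeated squaring: 90^2≡126, 90^4≡371, 90^8≡311, 90^16≡147, 90^32≡345, 90^64≡301 (mod 443).
90^111 = 90^(64+32+8+4+2+1) ≡ 166 (mod 443).
Check: 166² = 27556 ≡ 90 (mod 443). The two roots are 166 and 277.

166, 277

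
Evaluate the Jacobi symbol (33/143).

Reciprocity: 33 ≡ 1 and 143 ≡ 3 (mod 4), so (33/143) = +(143/33).
Reduce top mod 33: now compute (11/33).
Reciprocity: 11 ≡ 3 and 33 ≡ 1 (mod 4), so (11/33) = +(33/11).
Reduce top mod 11: now compute (0/11).
Top reduces to 0: gcd > 1, so the symbol is 0.

0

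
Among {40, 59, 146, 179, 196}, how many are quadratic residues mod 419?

(40/419) = -1 → non-residue.
(59/419) = +1 → QR.
(146/419) = -1 → non-residue.
(179/419) = -1 → non-residue.
(196/419) = +1 → QR.
Total quadratic residues among the 5: 2.

2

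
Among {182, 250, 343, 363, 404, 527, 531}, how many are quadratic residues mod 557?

5

(182/557) = +1 → QR.
(250/557) = +1 → QR.
(343/557) = +1 → QR.
(363/557) = -1 → non-residue.
(404/557) = +1 → QR.
(527/557) = -1 → non-residue.
(531/557) = +1 → QR.
Total quadratic residues among the 7: 5.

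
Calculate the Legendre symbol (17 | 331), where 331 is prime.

Reciprocity: 17 ≡ 1 and 331 ≡ 3 (mod 4), so (17/331) = +(331/17).
Reduce top mod 17: now compute (8/17).
Pull out 2^3: since 17 ≡ 1 (mod 8), (2/17) = +1, so (2/17)^3 = +1.
Reached (1/17) = 1. Collecting the sign flips along the way, the symbol is +1.

1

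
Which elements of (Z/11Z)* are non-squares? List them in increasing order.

Square k = 1,…,5 (k and 11−k give the same square):
1²=1, 2²=4, 3²=9, 4²≡5, 5²≡3 (mod 11).
The residues are {1, 3, 4, 5, 9}; the non-residues are the remaining 5 nonzero classes.

2, 6, 7, 8, 10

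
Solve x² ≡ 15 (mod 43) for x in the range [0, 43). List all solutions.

12, 31

Since 43 ≡ 3 (mod 4), a square root of 15 is 15^((43+1)/4) = 15^11 mod 43.
Repeated squaring: 15^2≡10, 15^4≡14, 15^8≡24 (mod 43).
15^11 = 15^(8+2+1) ≡ 31 (mod 43).
Check: 31² = 961 ≡ 15 (mod 43). The two roots are 12 and 31.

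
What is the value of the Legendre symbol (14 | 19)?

-1

Pull out 2: since 19 ≡ 3 (mod 8), (2/19) = -1.
Reciprocity: 7 ≡ 3 and 19 ≡ 3 (mod 4), so (7/19) = −(19/7).
Reduce top mod 7: now compute (5/7).
Reciprocity: 5 ≡ 1 and 7 ≡ 3 (mod 4), so (5/7) = +(7/5).
Reduce top mod 5: now compute (2/5).
Pull out 2: since 5 ≡ 5 (mod 8), (2/5) = -1.
Reached (1/5) = 1. Collecting the sign flips along the way, the symbol is -1.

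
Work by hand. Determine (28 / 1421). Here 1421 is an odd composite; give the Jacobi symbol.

Pull out 2^2: since 1421 ≡ 5 (mod 8), (2/1421) = -1, so (2/1421)^2 = +1.
Reciprocity: 7 ≡ 3 and 1421 ≡ 1 (mod 4), so (7/1421) = +(1421/7).
Reduce top mod 7: now compute (0/7).
Top reduces to 0: gcd > 1, so the symbol is 0.

0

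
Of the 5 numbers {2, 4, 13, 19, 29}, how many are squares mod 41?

2

(2/41) = +1 → QR.
(4/41) = +1 → QR.
(13/41) = -1 → non-residue.
(19/41) = -1 → non-residue.
(29/41) = -1 → non-residue.
Total quadratic residues among the 5: 2.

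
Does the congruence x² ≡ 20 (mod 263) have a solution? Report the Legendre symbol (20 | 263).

-1

Euler's criterion: (20/263) ≡ 20^131 (mod 263).
20^2 ≡ 137 (mod 263)
20^4 ≡ 96 (mod 263)
20^8 ≡ 11 (mod 263)
20^16 ≡ 121 (mod 263)
20^32 ≡ 176 (mod 263)
20^64 ≡ 205 (mod 263)
20^128 ≡ 208 (mod 263)
20^131 = 20^(128+2+1) ≡ 262 (mod 263).
Result is 262 ≡ −1, so (20/263) = −1.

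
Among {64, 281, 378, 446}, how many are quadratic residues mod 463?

(64/463) = +1 → QR.
(281/463) = -1 → non-residue.
(378/463) = +1 → QR.
(446/463) = -1 → non-residue.
Total quadratic residues among the 4: 2.

2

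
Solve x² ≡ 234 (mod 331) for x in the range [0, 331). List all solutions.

123, 208

Since 331 ≡ 3 (mod 4), a square root of 234 is 234^((331+1)/4) = 234^83 mod 331.
Repeated squaring: 234^2≡141, 234^4≡21, 234^8≡110, 234^16≡184, 234^32≡94, 234^64≡230 (mod 331).
234^83 = 234^(64+16+2+1) ≡ 123 (mod 331).
Check: 123² = 15129 ≡ 234 (mod 331). The two roots are 123 and 208.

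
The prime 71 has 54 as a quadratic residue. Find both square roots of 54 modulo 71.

14, 57

Since 71 ≡ 3 (mod 4), a square root of 54 is 54^((71+1)/4) = 54^18 mod 71.
Repeated squaring: 54^2≡5, 54^4≡25, 54^8≡57, 54^16≡54 (mod 71).
54^18 = 54^(16+2) ≡ 57 (mod 71).
Check: 57² = 3249 ≡ 54 (mod 71). The two roots are 14 and 57.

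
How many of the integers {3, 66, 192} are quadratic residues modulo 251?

3

(3/251) = +1 → QR.
(66/251) = +1 → QR.
(192/251) = +1 → QR.
Total quadratic residues among the 3: 3.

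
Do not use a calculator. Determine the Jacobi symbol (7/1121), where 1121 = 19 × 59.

Reciprocity: 7 ≡ 3 and 1121 ≡ 1 (mod 4), so (7/1121) = +(1121/7).
Reduce top mod 7: now compute (1/7).
Reached (1/7) = 1. Collecting the sign flips along the way, the symbol is +1.

1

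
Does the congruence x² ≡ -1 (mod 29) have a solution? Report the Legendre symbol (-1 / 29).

1

First reduce: -1 ≡ 28 (mod 29).
Pull out 2^2: since 29 ≡ 5 (mod 8), (2/29) = -1, so (2/29)^2 = +1.
Reciprocity: 7 ≡ 3 and 29 ≡ 1 (mod 4), so (7/29) = +(29/7).
Reduce top mod 7: now compute (1/7).
Reached (1/7) = 1. Collecting the sign flips along the way, the symbol is +1.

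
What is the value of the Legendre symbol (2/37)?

-1

Pull out 2: since 37 ≡ 5 (mod 8), (2/37) = -1.
Reached (1/37) = 1. Collecting the sign flips along the way, the symbol is -1.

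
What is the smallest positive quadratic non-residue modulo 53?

2

(2/53) = −1, so 2 is the smallest positive non-residue mod 53.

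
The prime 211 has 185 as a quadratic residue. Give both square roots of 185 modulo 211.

94, 117

Since 211 ≡ 3 (mod 4), a square root of 185 is 185^((211+1)/4) = 185^53 mod 211.
Repeated squaring: 185^2≡43, 185^4≡161, 185^8≡179, 185^16≡180, 185^32≡117 (mod 211).
185^53 = 185^(32+16+4+1) ≡ 117 (mod 211).
Check: 117² = 13689 ≡ 185 (mod 211). The two roots are 94 and 117.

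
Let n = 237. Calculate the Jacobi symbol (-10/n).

1

First reduce: -10 ≡ 227 (mod 237).
Reciprocity: 227 ≡ 3 and 237 ≡ 1 (mod 4), so (227/237) = +(237/227).
Reduce top mod 227: now compute (10/227).
Pull out 2: since 227 ≡ 3 (mod 8), (2/227) = -1.
Reciprocity: 5 ≡ 1 and 227 ≡ 3 (mod 4), so (5/227) = +(227/5).
Reduce top mod 5: now compute (2/5).
Pull out 2: since 5 ≡ 5 (mod 8), (2/5) = -1.
Reached (1/5) = 1. Collecting the sign flips along the way, the symbol is +1.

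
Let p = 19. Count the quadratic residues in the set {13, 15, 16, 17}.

(13/19) = -1 → non-residue.
(15/19) = -1 → non-residue.
(16/19) = +1 → QR.
(17/19) = +1 → QR.
Total quadratic residues among the 4: 2.

2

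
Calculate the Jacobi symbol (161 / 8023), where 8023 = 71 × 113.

Reciprocity: 161 ≡ 1 and 8023 ≡ 3 (mod 4), so (161/8023) = +(8023/161).
Reduce top mod 161: now compute (134/161).
Pull out 2: since 161 ≡ 1 (mod 8), (2/161) = +1.
Reciprocity: 67 ≡ 3 and 161 ≡ 1 (mod 4), so (67/161) = +(161/67).
Reduce top mod 67: now compute (27/67).
Reciprocity: 27 ≡ 3 and 67 ≡ 3 (mod 4), so (27/67) = −(67/27).
Reduce top mod 27: now compute (13/27).
Reciprocity: 13 ≡ 1 and 27 ≡ 3 (mod 4), so (13/27) = +(27/13).
Reduce top mod 13: now compute (1/13).
Reached (1/13) = 1. Collecting the sign flips along the way, the symbol is -1.

-1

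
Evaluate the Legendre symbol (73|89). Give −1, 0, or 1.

1

Reciprocity: 73 ≡ 1 and 89 ≡ 1 (mod 4), so (73/89) = +(89/73).
Reduce top mod 73: now compute (16/73).
Pull out 2^4: since 73 ≡ 1 (mod 8), (2/73) = +1, so (2/73)^4 = +1.
Reached (1/73) = 1. Collecting the sign flips along the way, the symbol is +1.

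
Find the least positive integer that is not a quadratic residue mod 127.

(2/127) = +1, so 2 is a residue.
(3/127) = −1, so 3 is the smallest positive non-residue mod 127.

3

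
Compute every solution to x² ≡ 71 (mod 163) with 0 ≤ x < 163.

Since 163 ≡ 3 (mod 4), a square root of 71 is 71^((163+1)/4) = 71^41 mod 163.
Repeated squaring: 71^2≡151, 71^4≡144, 71^8≡35, 71^16≡84, 71^32≡47 (mod 163).
71^41 = 71^(32+8+1) ≡ 87 (mod 163).
Check: 87² = 7569 ≡ 71 (mod 163). The two roots are 76 and 87.

76, 87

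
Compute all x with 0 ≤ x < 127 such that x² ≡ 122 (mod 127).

54, 73

Since 127 ≡ 3 (mod 4), a square root of 122 is 122^((127+1)/4) = 122^32 mod 127.
Repeated squaring: 122^2≡25, 122^4≡117, 122^8≡100, 122^16≡94, 122^32≡73 (mod 127).
122^32 = 122^(32) ≡ 73 (mod 127).
Check: 73² = 5329 ≡ 122 (mod 127). The two roots are 54 and 73.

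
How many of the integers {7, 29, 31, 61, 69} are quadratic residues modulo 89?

1

(7/89) = -1 → non-residue.
(29/89) = -1 → non-residue.
(31/89) = -1 → non-residue.
(61/89) = -1 → non-residue.
(69/89) = +1 → QR.
Total quadratic residues among the 5: 1.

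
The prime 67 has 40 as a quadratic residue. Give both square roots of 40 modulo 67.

24, 43

Since 67 ≡ 3 (mod 4), a square root of 40 is 40^((67+1)/4) = 40^17 mod 67.
Repeated squaring: 40^2≡59, 40^4≡64, 40^8≡9, 40^16≡14 (mod 67).
40^17 = 40^(16+1) ≡ 24 (mod 67).
Check: 24² = 576 ≡ 40 (mod 67). The two roots are 24 and 43.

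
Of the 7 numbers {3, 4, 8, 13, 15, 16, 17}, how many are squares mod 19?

(3/19) = -1 → non-residue.
(4/19) = +1 → QR.
(8/19) = -1 → non-residue.
(13/19) = -1 → non-residue.
(15/19) = -1 → non-residue.
(16/19) = +1 → QR.
(17/19) = +1 → QR.
Total quadratic residues among the 7: 3.

3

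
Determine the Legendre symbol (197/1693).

Reciprocity: 197 ≡ 1 and 1693 ≡ 1 (mod 4), so (197/1693) = +(1693/197).
Reduce top mod 197: now compute (117/197).
Reciprocity: 117 ≡ 1 and 197 ≡ 1 (mod 4), so (117/197) = +(197/117).
Reduce top mod 117: now compute (80/117).
Pull out 2^4: since 117 ≡ 5 (mod 8), (2/117) = -1, so (2/117)^4 = +1.
Reciprocity: 5 ≡ 1 and 117 ≡ 1 (mod 4), so (5/117) = +(117/5).
Reduce top mod 5: now compute (2/5).
Pull out 2: since 5 ≡ 5 (mod 8), (2/5) = -1.
Reached (1/5) = 1. Collecting the sign flips along the way, the symbol is -1.

-1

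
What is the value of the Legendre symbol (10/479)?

1

Euler's criterion: (10/479) ≡ 10^239 (mod 479).
10^2 ≡ 100 (mod 479)
10^4 ≡ 420 (mod 479)
10^8 ≡ 128 (mod 479)
10^16 ≡ 98 (mod 479)
10^32 ≡ 24 (mod 479)
10^64 ≡ 97 (mod 479)
10^128 ≡ 308 (mod 479)
10^239 = 10^(128+64+32+8+4+2+1) ≡ 1 (mod 479).
Result is 1, so (10/479) = 1.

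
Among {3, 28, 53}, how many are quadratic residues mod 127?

0

(3/127) = -1 → non-residue.
(28/127) = -1 → non-residue.
(53/127) = -1 → non-residue.
Total quadratic residues among the 3: 0.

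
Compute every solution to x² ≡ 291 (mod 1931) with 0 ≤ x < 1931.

78, 1853

Since 1931 ≡ 3 (mod 4), a square root of 291 is 291^((1931+1)/4) = 291^483 mod 1931.
Repeated squaring: 291^2≡1648, 291^4≡918, 291^8≡808, 291^16≡186, 291^32≡1769, 291^64≡1141, 291^128≡387, 291^256≡1082 (mod 1931).
291^483 = 291^(256+128+64+32+2+1) ≡ 78 (mod 1931).
Check: 78² = 6084 ≡ 291 (mod 1931). The two roots are 78 and 1853.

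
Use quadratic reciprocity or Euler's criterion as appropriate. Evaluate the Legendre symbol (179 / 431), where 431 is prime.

Reciprocity: 179 ≡ 3 and 431 ≡ 3 (mod 4), so (179/431) = −(431/179).
Reduce top mod 179: now compute (73/179).
Reciprocity: 73 ≡ 1 and 179 ≡ 3 (mod 4), so (73/179) = +(179/73).
Reduce top mod 73: now compute (33/73).
Reciprocity: 33 ≡ 1 and 73 ≡ 1 (mod 4), so (33/73) = +(73/33).
Reduce top mod 33: now compute (7/33).
Reciprocity: 7 ≡ 3 and 33 ≡ 1 (mod 4), so (7/33) = +(33/7).
Reduce top mod 7: now compute (5/7).
Reciprocity: 5 ≡ 1 and 7 ≡ 3 (mod 4), so (5/7) = +(7/5).
Reduce top mod 5: now compute (2/5).
Pull out 2: since 5 ≡ 5 (mod 8), (2/5) = -1.
Reached (1/5) = 1. Collecting the sign flips along the way, the symbol is +1.

1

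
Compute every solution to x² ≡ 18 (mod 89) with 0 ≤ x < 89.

14, 75

89 ≡ 1 (mod 4), so we find a root by search.
Trying successive values, 14² = 196 ≡ 18 (mod 89). The other root is 89 − 14 = 75.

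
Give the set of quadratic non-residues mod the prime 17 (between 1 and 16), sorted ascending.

3 5 6 7 10 11 12 14

Square k = 1,…,8 (k and 17−k give the same square):
1²=1, 2²=4, 3²=9, 4²=16, 5²≡8, 6²≡2, 7²≡15, 8²≡13 (mod 17).
The residues are {1, 2, 4, 8, 9, 13, 15, 16}; the non-residues are the remaining 8 nonzero classes.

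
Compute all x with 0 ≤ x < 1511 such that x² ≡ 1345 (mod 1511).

400, 1111

Since 1511 ≡ 3 (mod 4), a square root of 1345 is 1345^((1511+1)/4) = 1345^378 mod 1511.
Repeated squaring: 1345^2≡358, 1345^4≡1240, 1345^8≡913, 1345^16≡1008, 1345^32≡672, 1345^64≡1306, 1345^128≡1228, 1345^256≡6 (mod 1511).
1345^378 = 1345^(256+64+32+16+8+2) ≡ 400 (mod 1511).
Check: 400² = 160000 ≡ 1345 (mod 1511). The two roots are 400 and 1111.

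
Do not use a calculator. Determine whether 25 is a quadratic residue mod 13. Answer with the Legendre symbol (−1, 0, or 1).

First reduce: 25 ≡ 12 (mod 13).
Pull out 2^2: since 13 ≡ 5 (mod 8), (2/13) = -1, so (2/13)^2 = +1.
Reciprocity: 3 ≡ 3 and 13 ≡ 1 (mod 4), so (3/13) = +(13/3).
Reduce top mod 3: now compute (1/3).
Reached (1/3) = 1. Collecting the sign flips along the way, the symbol is +1.

1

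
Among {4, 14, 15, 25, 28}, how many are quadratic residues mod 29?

3

(4/29) = +1 → QR.
(14/29) = -1 → non-residue.
(15/29) = -1 → non-residue.
(25/29) = +1 → QR.
(28/29) = +1 → QR.
Total quadratic residues among the 5: 3.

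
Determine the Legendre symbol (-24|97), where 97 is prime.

First reduce: -24 ≡ 73 (mod 97).
Reciprocity: 73 ≡ 1 and 97 ≡ 1 (mod 4), so (73/97) = +(97/73).
Reduce top mod 73: now compute (24/73).
Pull out 2^3: since 73 ≡ 1 (mod 8), (2/73) = +1, so (2/73)^3 = +1.
Reciprocity: 3 ≡ 3 and 73 ≡ 1 (mod 4), so (3/73) = +(73/3).
Reduce top mod 3: now compute (1/3).
Reached (1/3) = 1. Collecting the sign flips along the way, the symbol is +1.

1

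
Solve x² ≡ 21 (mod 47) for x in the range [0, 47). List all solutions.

Since 47 ≡ 3 (mod 4), a square root of 21 is 21^((47+1)/4) = 21^12 mod 47.
Repeated squaring: 21^2≡18, 21^4≡42, 21^8≡25 (mod 47).
21^12 = 21^(8+4) ≡ 16 (mod 47).
Check: 16² = 256 ≡ 21 (mod 47). The two roots are 16 and 31.

16, 31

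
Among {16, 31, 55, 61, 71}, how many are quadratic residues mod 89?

3

(16/89) = +1 → QR.
(31/89) = -1 → non-residue.
(55/89) = +1 → QR.
(61/89) = -1 → non-residue.
(71/89) = +1 → QR.
Total quadratic residues among the 5: 3.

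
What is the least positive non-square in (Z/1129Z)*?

11

(2/1129) = +1, so 2 is a residue.
(3/1129) = +1, so 3 is a residue.
(4/1129) = +1, so 4 is a residue.
(5/1129) = +1, so 5 is a residue.
(6/1129) = +1, so 6 is a residue.
(7/1129) = +1, so 7 is a residue.
(8/1129) = +1, so 8 is a residue.
(9/1129) = +1, so 9 is a residue.
(10/1129) = +1, so 10 is a residue.
(11/1129) = −1, so 11 is the smallest positive non-residue mod 1129.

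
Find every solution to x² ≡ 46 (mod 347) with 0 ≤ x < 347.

Since 347 ≡ 3 (mod 4), a square root of 46 is 46^((347+1)/4) = 46^87 mod 347.
Repeated squaring: 46^2≡34, 46^4≡115, 46^8≡39, 46^16≡133, 46^32≡339, 46^64≡64 (mod 347).
46^87 = 46^(64+16+4+2+1) ≡ 156 (mod 347).
Check: 156² = 24336 ≡ 46 (mod 347). The two roots are 156 and 191.

156, 191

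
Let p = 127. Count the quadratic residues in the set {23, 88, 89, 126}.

1

(23/127) = -1 → non-residue.
(88/127) = +1 → QR.
(89/127) = -1 → non-residue.
(126/127) = -1 → non-residue.
Total quadratic residues among the 4: 1.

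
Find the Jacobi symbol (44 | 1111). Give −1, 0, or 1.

0

Pull out 2^2: since 1111 ≡ 7 (mod 8), (2/1111) = +1, so (2/1111)^2 = +1.
Reciprocity: 11 ≡ 3 and 1111 ≡ 3 (mod 4), so (11/1111) = −(1111/11).
Reduce top mod 11: now compute (0/11).
Top reduces to 0: gcd > 1, so the symbol is 0.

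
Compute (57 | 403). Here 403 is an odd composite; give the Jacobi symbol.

1

Reciprocity: 57 ≡ 1 and 403 ≡ 3 (mod 4), so (57/403) = +(403/57).
Reduce top mod 57: now compute (4/57).
Pull out 2^2: since 57 ≡ 1 (mod 8), (2/57) = +1, so (2/57)^2 = +1.
Reached (1/57) = 1. Collecting the sign flips along the way, the symbol is +1.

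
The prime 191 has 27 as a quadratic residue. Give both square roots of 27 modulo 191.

Since 191 ≡ 3 (mod 4), a square root of 27 is 27^((191+1)/4) = 27^48 mod 191.
Repeated squaring: 27^2≡156, 27^4≡79, 27^8≡129, 27^16≡24, 27^32≡3 (mod 191).
27^48 = 27^(32+16) ≡ 72 (mod 191).
Check: 72² = 5184 ≡ 27 (mod 191). The two roots are 72 and 119.

72, 119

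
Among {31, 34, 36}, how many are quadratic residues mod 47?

2

(31/47) = -1 → non-residue.
(34/47) = +1 → QR.
(36/47) = +1 → QR.
Total quadratic residues among the 3: 2.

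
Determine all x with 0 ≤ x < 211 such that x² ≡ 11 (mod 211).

Since 211 ≡ 3 (mod 4), a square root of 11 is 11^((211+1)/4) = 11^53 mod 211.
Repeated squaring: 11^2≡121, 11^4≡82, 11^8≡183, 11^16≡151, 11^32≡13 (mod 211).
11^53 = 11^(32+16+4+1) ≡ 125 (mod 211).
Check: 125² = 15625 ≡ 11 (mod 211). The two roots are 86 and 125.

86, 125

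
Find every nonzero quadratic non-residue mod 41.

3, 6, 7, 11, 12, 13, 14, 15, 17, 19, 22, 24, 26, 27, 28, 29, 30, 34, 35, 38

Square k = 1,…,20 (k and 41−k give the same square):
1²=1, 2²=4, 3²=9, 4²=16, 5²=25, 6²=36, 7²≡8, 8²≡23, 9²≡40, 10²≡18, 11²≡39, 12²≡21, 13²≡5, 14²≡32, 15²≡20, 16²≡10, 17²≡2, 18²≡37, 19²≡33, 20²≡31 (mod 41).
The residues are {1, 2, 4, 5, 8, 9, 10, 16, 18, 20, 21, 23, 25, 31, 32, 33, 36, 37, 39, 40}; the non-residues are the remaining 20 nonzero classes.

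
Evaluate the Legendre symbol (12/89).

Pull out 2^2: since 89 ≡ 1 (mod 8), (2/89) = +1, so (2/89)^2 = +1.
Reciprocity: 3 ≡ 3 and 89 ≡ 1 (mod 4), so (3/89) = +(89/3).
Reduce top mod 3: now compute (2/3).
Pull out 2: since 3 ≡ 3 (mod 8), (2/3) = -1.
Reached (1/3) = 1. Collecting the sign flips along the way, the symbol is -1.

-1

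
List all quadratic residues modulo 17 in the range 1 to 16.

Square k = 1,…,8 (k and 17−k give the same square):
1²=1, 2²=4, 3²=9, 4²=16, 5²≡8, 6²≡2, 7²≡15, 8²≡13 (mod 17).
So the quadratic residues mod 17 are {1, 2, 4, 8, 9, 13, 15, 16}.

1,2,4,8,9,13,15,16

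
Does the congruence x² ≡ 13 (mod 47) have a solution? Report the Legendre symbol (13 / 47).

Reciprocity: 13 ≡ 1 and 47 ≡ 3 (mod 4), so (13/47) = +(47/13).
Reduce top mod 13: now compute (8/13).
Pull out 2^3: since 13 ≡ 5 (mod 8), (2/13) = -1, so (2/13)^3 = -1.
Reached (1/13) = 1. Collecting the sign flips along the way, the symbol is -1.

-1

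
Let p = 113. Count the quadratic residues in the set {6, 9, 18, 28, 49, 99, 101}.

5

(6/113) = -1 → non-residue.
(9/113) = +1 → QR.
(18/113) = +1 → QR.
(28/113) = +1 → QR.
(49/113) = +1 → QR.
(99/113) = +1 → QR.
(101/113) = -1 → non-residue.
Total quadratic residues among the 7: 5.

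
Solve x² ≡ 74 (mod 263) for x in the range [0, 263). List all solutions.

52, 211

Since 263 ≡ 3 (mod 4), a square root of 74 is 74^((263+1)/4) = 74^66 mod 263.
Repeated squaring: 74^2≡216, 74^4≡105, 74^8≡242, 74^16≡178, 74^32≡124, 74^64≡122 (mod 263).
74^66 = 74^(64+2) ≡ 52 (mod 263).
Check: 52² = 2704 ≡ 74 (mod 263). The two roots are 52 and 211.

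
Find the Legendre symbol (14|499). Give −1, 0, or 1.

1

Pull out 2: since 499 ≡ 3 (mod 8), (2/499) = -1.
Reciprocity: 7 ≡ 3 and 499 ≡ 3 (mod 4), so (7/499) = −(499/7).
Reduce top mod 7: now compute (2/7).
Pull out 2: since 7 ≡ 7 (mod 8), (2/7) = +1.
Reached (1/7) = 1. Collecting the sign flips along the way, the symbol is +1.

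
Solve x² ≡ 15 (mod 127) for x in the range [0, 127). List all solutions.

53, 74

Since 127 ≡ 3 (mod 4), a square root of 15 is 15^((127+1)/4) = 15^32 mod 127.
Repeated squaring: 15^2≡98, 15^4≡79, 15^8≡18, 15^16≡70, 15^32≡74 (mod 127).
15^32 = 15^(32) ≡ 74 (mod 127).
Check: 74² = 5476 ≡ 15 (mod 127). The two roots are 53 and 74.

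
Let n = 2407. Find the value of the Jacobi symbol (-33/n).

-1

First reduce: -33 ≡ 2374 (mod 2407).
Pull out 2: since 2407 ≡ 7 (mod 8), (2/2407) = +1.
Reciprocity: 1187 ≡ 3 and 2407 ≡ 3 (mod 4), so (1187/2407) = −(2407/1187).
Reduce top mod 1187: now compute (33/1187).
Reciprocity: 33 ≡ 1 and 1187 ≡ 3 (mod 4), so (33/1187) = +(1187/33).
Reduce top mod 33: now compute (32/33).
Pull out 2^5: since 33 ≡ 1 (mod 8), (2/33) = +1, so (2/33)^5 = +1.
Reached (1/33) = 1. Collecting the sign flips along the way, the symbol is -1.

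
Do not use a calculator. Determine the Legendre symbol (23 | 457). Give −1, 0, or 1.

Reciprocity: 23 ≡ 3 and 457 ≡ 1 (mod 4), so (23/457) = +(457/23).
Reduce top mod 23: now compute (20/23).
Pull out 2^2: since 23 ≡ 7 (mod 8), (2/23) = +1, so (2/23)^2 = +1.
Reciprocity: 5 ≡ 1 and 23 ≡ 3 (mod 4), so (5/23) = +(23/5).
Reduce top mod 5: now compute (3/5).
Reciprocity: 3 ≡ 3 and 5 ≡ 1 (mod 4), so (3/5) = +(5/3).
Reduce top mod 3: now compute (2/3).
Pull out 2: since 3 ≡ 3 (mod 8), (2/3) = -1.
Reached (1/3) = 1. Collecting the sign flips along the way, the symbol is -1.

-1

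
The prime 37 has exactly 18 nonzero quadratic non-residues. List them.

Square k = 1,…,18 (k and 37−k give the same square):
1²=1, 2²=4, 3²=9, 4²=16, 5²=25, 6²=36, 7²≡12, 8²≡27, 9²≡7, 10²≡26, 11²≡10, 12²≡33, 13²≡21, 14²≡11, 15²≡3, 16²≡34, 17²≡30, 18²≡28 (mod 37).
The residues are {1, 3, 4, 7, 9, 10, 11, 12, 16, 21, 25, 26, 27, 28, 30, 33, 34, 36}; the non-residues are the remaining 18 nonzero classes.

2, 5, 6, 8, 13, 14, 15, 17, 18, 19, 20, 22, 23, 24, 29, 31, 32, 35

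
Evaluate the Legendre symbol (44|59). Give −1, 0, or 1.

Pull out 2^2: since 59 ≡ 3 (mod 8), (2/59) = -1, so (2/59)^2 = +1.
Reciprocity: 11 ≡ 3 and 59 ≡ 3 (mod 4), so (11/59) = −(59/11).
Reduce top mod 11: now compute (4/11).
Pull out 2^2: since 11 ≡ 3 (mod 8), (2/11) = -1, so (2/11)^2 = +1.
Reached (1/11) = 1. Collecting the sign flips along the way, the symbol is -1.

-1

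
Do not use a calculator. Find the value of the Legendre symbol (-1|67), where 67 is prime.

First reduce: -1 ≡ 66 (mod 67).
Pull out 2: since 67 ≡ 3 (mod 8), (2/67) = -1.
Reciprocity: 33 ≡ 1 and 67 ≡ 3 (mod 4), so (33/67) = +(67/33).
Reduce top mod 33: now compute (1/33).
Reached (1/33) = 1. Collecting the sign flips along the way, the symbol is -1.

-1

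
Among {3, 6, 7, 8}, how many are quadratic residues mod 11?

1

(3/11) = +1 → QR.
(6/11) = -1 → non-residue.
(7/11) = -1 → non-residue.
(8/11) = -1 → non-residue.
Total quadratic residues among the 4: 1.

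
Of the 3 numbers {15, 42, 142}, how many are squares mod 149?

2

(15/149) = -1 → non-residue.
(42/149) = +1 → QR.
(142/149) = +1 → QR.
Total quadratic residues among the 3: 2.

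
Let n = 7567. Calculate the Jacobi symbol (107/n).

Reciprocity: 107 ≡ 3 and 7567 ≡ 3 (mod 4), so (107/7567) = −(7567/107).
Reduce top mod 107: now compute (77/107).
Reciprocity: 77 ≡ 1 and 107 ≡ 3 (mod 4), so (77/107) = +(107/77).
Reduce top mod 77: now compute (30/77).
Pull out 2: since 77 ≡ 5 (mod 8), (2/77) = -1.
Reciprocity: 15 ≡ 3 and 77 ≡ 1 (mod 4), so (15/77) = +(77/15).
Reduce top mod 15: now compute (2/15).
Pull out 2: since 15 ≡ 7 (mod 8), (2/15) = +1.
Reached (1/15) = 1. Collecting the sign flips along the way, the symbol is +1.

1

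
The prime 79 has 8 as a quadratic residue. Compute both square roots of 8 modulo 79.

18, 61

Since 79 ≡ 3 (mod 4), a square root of 8 is 8^((79+1)/4) = 8^20 mod 79.
Repeated squaring: 8^2≡64, 8^4≡67, 8^8≡65, 8^16≡38 (mod 79).
8^20 = 8^(16+4) ≡ 18 (mod 79).
Check: 18² = 324 ≡ 8 (mod 79). The two roots are 18 and 61.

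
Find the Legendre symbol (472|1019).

1

Euler's criterion: (472/1019) ≡ 472^509 (mod 1019).
472^2 ≡ 642 (mod 1019)
472^4 ≡ 488 (mod 1019)
472^8 ≡ 717 (mod 1019)
472^16 ≡ 513 (mod 1019)
472^32 ≡ 267 (mod 1019)
472^64 ≡ 978 (mod 1019)
472^128 ≡ 662 (mod 1019)
472^256 ≡ 74 (mod 1019)
472^509 = 472^(256+128+64+32+16+8+4+1) ≡ 1 (mod 1019).
Result is 1, so (472/1019) = 1.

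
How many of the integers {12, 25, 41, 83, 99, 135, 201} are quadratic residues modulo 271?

4

(12/271) = -1 → non-residue.
(25/271) = +1 → QR.
(41/271) = +1 → QR.
(83/271) = +1 → QR.
(99/271) = +1 → QR.
(135/271) = -1 → non-residue.
(201/271) = -1 → non-residue.
Total quadratic residues among the 7: 4.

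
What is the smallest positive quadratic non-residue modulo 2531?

(2/2531) = −1, so 2 is the smallest positive non-residue mod 2531.

2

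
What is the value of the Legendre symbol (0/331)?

Top reduces to 0: gcd > 1, so the symbol is 0.

0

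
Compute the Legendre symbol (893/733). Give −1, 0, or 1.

1

First reduce: 893 ≡ 160 (mod 733).
Pull out 2^5: since 733 ≡ 5 (mod 8), (2/733) = -1, so (2/733)^5 = -1.
Reciprocity: 5 ≡ 1 and 733 ≡ 1 (mod 4), so (5/733) = +(733/5).
Reduce top mod 5: now compute (3/5).
Reciprocity: 3 ≡ 3 and 5 ≡ 1 (mod 4), so (3/5) = +(5/3).
Reduce top mod 3: now compute (2/3).
Pull out 2: since 3 ≡ 3 (mod 8), (2/3) = -1.
Reached (1/3) = 1. Collecting the sign flips along the way, the symbol is +1.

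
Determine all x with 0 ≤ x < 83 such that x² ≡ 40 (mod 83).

17, 66

Since 83 ≡ 3 (mod 4), a square root of 40 is 40^((83+1)/4) = 40^21 mod 83.
Repeated squaring: 40^2≡23, 40^4≡31, 40^8≡48, 40^16≡63 (mod 83).
40^21 = 40^(16+4+1) ≡ 17 (mod 83).
Check: 17² = 289 ≡ 40 (mod 83). The two roots are 17 and 66.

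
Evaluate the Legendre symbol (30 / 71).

1

Euler's criterion: (30/71) ≡ 30^35 (mod 71).
30^2 ≡ 48 (mod 71)
30^4 ≡ 32 (mod 71)
30^8 ≡ 30 (mod 71)
30^16 ≡ 48 (mod 71)
30^32 ≡ 32 (mod 71)
30^35 = 30^(32+2+1) ≡ 1 (mod 71).
Result is 1, so (30/71) = 1.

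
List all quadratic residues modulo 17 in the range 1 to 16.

1,2,4,8,9,13,15,16

Square k = 1,…,8 (k and 17−k give the same square):
1²=1, 2²=4, 3²=9, 4²=16, 5²≡8, 6²≡2, 7²≡15, 8²≡13 (mod 17).
So the quadratic residues mod 17 are {1, 2, 4, 8, 9, 13, 15, 16}.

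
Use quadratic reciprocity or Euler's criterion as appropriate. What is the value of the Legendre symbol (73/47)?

First reduce: 73 ≡ 26 (mod 47).
Pull out 2: since 47 ≡ 7 (mod 8), (2/47) = +1.
Reciprocity: 13 ≡ 1 and 47 ≡ 3 (mod 4), so (13/47) = +(47/13).
Reduce top mod 13: now compute (8/13).
Pull out 2^3: since 13 ≡ 5 (mod 8), (2/13) = -1, so (2/13)^3 = -1.
Reached (1/13) = 1. Collecting the sign flips along the way, the symbol is -1.

-1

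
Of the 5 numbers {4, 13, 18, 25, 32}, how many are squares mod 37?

2

(4/37) = +1 → QR.
(13/37) = -1 → non-residue.
(18/37) = -1 → non-residue.
(25/37) = +1 → QR.
(32/37) = -1 → non-residue.
Total quadratic residues among the 5: 2.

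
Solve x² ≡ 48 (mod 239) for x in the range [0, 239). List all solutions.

Since 239 ≡ 3 (mod 4), a square root of 48 is 48^((239+1)/4) = 48^60 mod 239.
Repeated squaring: 48^2≡153, 48^4≡226, 48^8≡169, 48^16≡120, 48^32≡60 (mod 239).
48^60 = 48^(32+16+8+4) ≡ 54 (mod 239).
Check: 54² = 2916 ≡ 48 (mod 239). The two roots are 54 and 185.

54, 185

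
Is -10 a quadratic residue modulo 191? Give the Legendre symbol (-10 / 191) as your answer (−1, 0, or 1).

-1

Euler's criterion: (-10/191) ≡ 181^95 (mod 191).
181^2 ≡ 100 (mod 191)
181^4 ≡ 68 (mod 191)
181^8 ≡ 40 (mod 191)
181^16 ≡ 72 (mod 191)
181^32 ≡ 27 (mod 191)
181^64 ≡ 156 (mod 191)
181^95 = 181^(64+16+8+4+2+1) ≡ 190 (mod 191).
Result is 190 ≡ −1, so (-10/191) = −1.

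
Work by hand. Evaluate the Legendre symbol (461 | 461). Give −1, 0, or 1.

First reduce: 461 ≡ 0 (mod 461).
Top reduces to 0: gcd > 1, so the symbol is 0.

0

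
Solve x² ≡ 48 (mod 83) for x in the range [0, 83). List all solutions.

31, 52

Since 83 ≡ 3 (mod 4), a square root of 48 is 48^((83+1)/4) = 48^21 mod 83.
Repeated squaring: 48^2≡63, 48^4≡68, 48^8≡59, 48^16≡78 (mod 83).
48^21 = 48^(16+4+1) ≡ 31 (mod 83).
Check: 31² = 961 ≡ 48 (mod 83). The two roots are 31 and 52.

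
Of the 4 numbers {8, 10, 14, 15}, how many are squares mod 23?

(8/23) = +1 → QR.
(10/23) = -1 → non-residue.
(14/23) = -1 → non-residue.
(15/23) = -1 → non-residue.
Total quadratic residues among the 4: 1.

1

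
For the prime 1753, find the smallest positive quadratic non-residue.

5

(2/1753) = +1, so 2 is a residue.
(3/1753) = +1, so 3 is a residue.
(4/1753) = +1, so 4 is a residue.
(5/1753) = −1, so 5 is the smallest positive non-residue mod 1753.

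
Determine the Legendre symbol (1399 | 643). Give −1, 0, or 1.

Euler's criterion: (1399/643) ≡ 113^321 (mod 643).
113^2 ≡ 552 (mod 643)
113^4 ≡ 565 (mod 643)
113^8 ≡ 297 (mod 643)
113^16 ≡ 118 (mod 643)
113^32 ≡ 421 (mod 643)
113^64 ≡ 416 (mod 643)
113^128 ≡ 89 (mod 643)
113^256 ≡ 205 (mod 643)
113^321 = 113^(256+64+1) ≡ 642 (mod 643).
Result is 642 ≡ −1, so (1399/643) = −1.

-1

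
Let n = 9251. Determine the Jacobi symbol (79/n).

Reciprocity: 79 ≡ 3 and 9251 ≡ 3 (mod 4), so (79/9251) = −(9251/79).
Reduce top mod 79: now compute (8/79).
Pull out 2^3: since 79 ≡ 7 (mod 8), (2/79) = +1, so (2/79)^3 = +1.
Reached (1/79) = 1. Collecting the sign flips along the way, the symbol is -1.

-1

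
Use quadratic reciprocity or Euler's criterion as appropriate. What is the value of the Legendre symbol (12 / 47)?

1

Pull out 2^2: since 47 ≡ 7 (mod 8), (2/47) = +1, so (2/47)^2 = +1.
Reciprocity: 3 ≡ 3 and 47 ≡ 3 (mod 4), so (3/47) = −(47/3).
Reduce top mod 3: now compute (2/3).
Pull out 2: since 3 ≡ 3 (mod 8), (2/3) = -1.
Reached (1/3) = 1. Collecting the sign flips along the way, the symbol is +1.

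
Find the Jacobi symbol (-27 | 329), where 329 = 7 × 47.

First reduce: -27 ≡ 302 (mod 329).
Pull out 2: since 329 ≡ 1 (mod 8), (2/329) = +1.
Reciprocity: 151 ≡ 3 and 329 ≡ 1 (mod 4), so (151/329) = +(329/151).
Reduce top mod 151: now compute (27/151).
Reciprocity: 27 ≡ 3 and 151 ≡ 3 (mod 4), so (27/151) = −(151/27).
Reduce top mod 27: now compute (16/27).
Pull out 2^4: since 27 ≡ 3 (mod 8), (2/27) = -1, so (2/27)^4 = +1.
Reached (1/27) = 1. Collecting the sign flips along the way, the symbol is -1.

-1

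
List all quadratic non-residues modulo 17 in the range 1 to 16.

3 5 6 7 10 11 12 14

Square k = 1,…,8 (k and 17−k give the same square):
1²=1, 2²=4, 3²=9, 4²=16, 5²≡8, 6²≡2, 7²≡15, 8²≡13 (mod 17).
The residues are {1, 2, 4, 8, 9, 13, 15, 16}; the non-residues are the remaining 8 nonzero classes.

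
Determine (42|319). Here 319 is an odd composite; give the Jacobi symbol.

1

Pull out 2: since 319 ≡ 7 (mod 8), (2/319) = +1.
Reciprocity: 21 ≡ 1 and 319 ≡ 3 (mod 4), so (21/319) = +(319/21).
Reduce top mod 21: now compute (4/21).
Pull out 2^2: since 21 ≡ 5 (mod 8), (2/21) = -1, so (2/21)^2 = +1.
Reached (1/21) = 1. Collecting the sign flips along the way, the symbol is +1.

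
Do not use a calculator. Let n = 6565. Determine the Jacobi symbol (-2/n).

First reduce: -2 ≡ 6563 (mod 6565).
Reciprocity: 6563 ≡ 3 and 6565 ≡ 1 (mod 4), so (6563/6565) = +(6565/6563).
Reduce top mod 6563: now compute (2/6563).
Pull out 2: since 6563 ≡ 3 (mod 8), (2/6563) = -1.
Reached (1/6563) = 1. Collecting the sign flips along the way, the symbol is -1.

-1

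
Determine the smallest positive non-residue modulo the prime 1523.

2

(2/1523) = −1, so 2 is the smallest positive non-residue mod 1523.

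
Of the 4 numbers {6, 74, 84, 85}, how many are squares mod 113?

1

(6/113) = -1 → non-residue.
(74/113) = -1 → non-residue.
(84/113) = -1 → non-residue.
(85/113) = +1 → QR.
Total quadratic residues among the 4: 1.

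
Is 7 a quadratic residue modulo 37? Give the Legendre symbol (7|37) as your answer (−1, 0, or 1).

Reciprocity: 7 ≡ 3 and 37 ≡ 1 (mod 4), so (7/37) = +(37/7).
Reduce top mod 7: now compute (2/7).
Pull out 2: since 7 ≡ 7 (mod 8), (2/7) = +1.
Reached (1/7) = 1. Collecting the sign flips along the way, the symbol is +1.

1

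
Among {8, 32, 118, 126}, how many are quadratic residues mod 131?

(8/131) = -1 → non-residue.
(32/131) = -1 → non-residue.
(118/131) = -1 → non-residue.
(126/131) = -1 → non-residue.
Total quadratic residues among the 4: 0.

0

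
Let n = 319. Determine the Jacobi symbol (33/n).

Reciprocity: 33 ≡ 1 and 319 ≡ 3 (mod 4), so (33/319) = +(319/33).
Reduce top mod 33: now compute (22/33).
Pull out 2: since 33 ≡ 1 (mod 8), (2/33) = +1.
Reciprocity: 11 ≡ 3 and 33 ≡ 1 (mod 4), so (11/33) = +(33/11).
Reduce top mod 11: now compute (0/11).
Top reduces to 0: gcd > 1, so the symbol is 0.

0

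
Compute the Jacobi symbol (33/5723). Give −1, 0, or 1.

Reciprocity: 33 ≡ 1 and 5723 ≡ 3 (mod 4), so (33/5723) = +(5723/33).
Reduce top mod 33: now compute (14/33).
Pull out 2: since 33 ≡ 1 (mod 8), (2/33) = +1.
Reciprocity: 7 ≡ 3 and 33 ≡ 1 (mod 4), so (7/33) = +(33/7).
Reduce top mod 7: now compute (5/7).
Reciprocity: 5 ≡ 1 and 7 ≡ 3 (mod 4), so (5/7) = +(7/5).
Reduce top mod 5: now compute (2/5).
Pull out 2: since 5 ≡ 5 (mod 8), (2/5) = -1.
Reached (1/5) = 1. Collecting the sign flips along the way, the symbol is -1.

-1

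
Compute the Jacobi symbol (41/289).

1

Reciprocity: 41 ≡ 1 and 289 ≡ 1 (mod 4), so (41/289) = +(289/41).
Reduce top mod 41: now compute (2/41).
Pull out 2: since 41 ≡ 1 (mod 8), (2/41) = +1.
Reached (1/41) = 1. Collecting the sign flips along the way, the symbol is +1.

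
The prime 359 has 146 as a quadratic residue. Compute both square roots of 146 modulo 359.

Since 359 ≡ 3 (mod 4), a square root of 146 is 146^((359+1)/4) = 146^90 mod 359.
Repeated squaring: 146^2≡135, 146^4≡275, 146^8≡235, 146^16≡298, 146^32≡131, 146^64≡288 (mod 359).
146^90 = 146^(64+16+8+2) ≡ 187 (mod 359).
Check: 187² = 34969 ≡ 146 (mod 359). The two roots are 172 and 187.

172, 187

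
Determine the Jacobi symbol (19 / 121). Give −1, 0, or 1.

1

Reciprocity: 19 ≡ 3 and 121 ≡ 1 (mod 4), so (19/121) = +(121/19).
Reduce top mod 19: now compute (7/19).
Reciprocity: 7 ≡ 3 and 19 ≡ 3 (mod 4), so (7/19) = −(19/7).
Reduce top mod 7: now compute (5/7).
Reciprocity: 5 ≡ 1 and 7 ≡ 3 (mod 4), so (5/7) = +(7/5).
Reduce top mod 5: now compute (2/5).
Pull out 2: since 5 ≡ 5 (mod 8), (2/5) = -1.
Reached (1/5) = 1. Collecting the sign flips along the way, the symbol is +1.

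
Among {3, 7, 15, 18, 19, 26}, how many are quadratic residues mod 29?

(3/29) = -1 → non-residue.
(7/29) = +1 → QR.
(15/29) = -1 → non-residue.
(18/29) = -1 → non-residue.
(19/29) = -1 → non-residue.
(26/29) = -1 → non-residue.
Total quadratic residues among the 6: 1.

1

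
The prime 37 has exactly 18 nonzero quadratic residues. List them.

1 3 4 7 9 10 11 12 16 21 25 26 27 28 30 33 34 36

Square k = 1,…,18 (k and 37−k give the same square):
1²=1, 2²=4, 3²=9, 4²=16, 5²=25, 6²=36, 7²≡12, 8²≡27, 9²≡7, 10²≡26, 11²≡10, 12²≡33, 13²≡21, 14²≡11, 15²≡3, 16²≡34, 17²≡30, 18²≡28 (mod 37).
So the quadratic residues mod 37 are {1, 3, 4, 7, 9, 10, 11, 12, 16, 21, 25, 26, 27, 28, 30, 33, 34, 36}.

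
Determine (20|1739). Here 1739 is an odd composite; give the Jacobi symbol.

Pull out 2^2: since 1739 ≡ 3 (mod 8), (2/1739) = -1, so (2/1739)^2 = +1.
Reciprocity: 5 ≡ 1 and 1739 ≡ 3 (mod 4), so (5/1739) = +(1739/5).
Reduce top mod 5: now compute (4/5).
Pull out 2^2: since 5 ≡ 5 (mod 8), (2/5) = -1, so (2/5)^2 = +1.
Reached (1/5) = 1. Collecting the sign flips along the way, the symbol is +1.

1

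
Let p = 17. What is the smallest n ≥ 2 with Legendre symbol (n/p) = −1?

3

(2/17) = +1, so 2 is a residue.
(3/17) = −1, so 3 is the smallest positive non-residue mod 17.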